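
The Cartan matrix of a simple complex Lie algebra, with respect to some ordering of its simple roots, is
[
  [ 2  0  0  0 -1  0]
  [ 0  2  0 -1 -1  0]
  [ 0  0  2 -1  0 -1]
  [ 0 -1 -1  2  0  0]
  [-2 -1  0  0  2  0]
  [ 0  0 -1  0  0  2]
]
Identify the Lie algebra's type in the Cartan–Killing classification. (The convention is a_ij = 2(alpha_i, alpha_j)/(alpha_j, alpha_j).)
The matrix has rank 6 with 2's on the diagonal. Reading the off-diagonal entries as Dynkin edges (a single edge where a_ij = a_ji = -1; a double or triple edge where a_ij * a_ji = 2 or 3), the diagram is a chain of 6 nodes with a double edge at one end; the terminal node there is the unique short simple root (B_6). One simple-root ordering that puts it in standard form is (alpha_6, alpha_3, alpha_4, alpha_2, alpha_5, alpha_1). So the algebra is type B_6, i.e. so(13).

B6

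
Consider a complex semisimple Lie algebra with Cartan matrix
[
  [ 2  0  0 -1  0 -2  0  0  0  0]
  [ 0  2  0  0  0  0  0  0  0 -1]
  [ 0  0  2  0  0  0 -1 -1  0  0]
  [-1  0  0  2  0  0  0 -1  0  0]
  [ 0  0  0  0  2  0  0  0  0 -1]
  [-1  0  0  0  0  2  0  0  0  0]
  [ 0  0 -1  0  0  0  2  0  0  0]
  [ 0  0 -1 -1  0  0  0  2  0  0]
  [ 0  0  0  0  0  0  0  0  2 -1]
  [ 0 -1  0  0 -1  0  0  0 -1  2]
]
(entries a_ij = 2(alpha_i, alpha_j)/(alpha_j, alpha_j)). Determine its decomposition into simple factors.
type B_6 + type D_4

The diagram associated to this matrix has two connected components: the simple roots {alpha_1, alpha_3, alpha_4, alpha_6, alpha_7, alpha_8} form a chain of 6 nodes with a double edge at one end; the terminal node there is the unique short simple root (B_6), and {alpha_2, alpha_5, alpha_9, alpha_10} form a chain of 2 nodes with a fork of two nodes at one end (D_4). A semisimple Lie algebra decomposes uniquely as the direct sum of simple ideals, one per connected component of its Dynkin diagram, so g ≅ B_6 ⊕ D_4 (dimension 78 + 28 = 106).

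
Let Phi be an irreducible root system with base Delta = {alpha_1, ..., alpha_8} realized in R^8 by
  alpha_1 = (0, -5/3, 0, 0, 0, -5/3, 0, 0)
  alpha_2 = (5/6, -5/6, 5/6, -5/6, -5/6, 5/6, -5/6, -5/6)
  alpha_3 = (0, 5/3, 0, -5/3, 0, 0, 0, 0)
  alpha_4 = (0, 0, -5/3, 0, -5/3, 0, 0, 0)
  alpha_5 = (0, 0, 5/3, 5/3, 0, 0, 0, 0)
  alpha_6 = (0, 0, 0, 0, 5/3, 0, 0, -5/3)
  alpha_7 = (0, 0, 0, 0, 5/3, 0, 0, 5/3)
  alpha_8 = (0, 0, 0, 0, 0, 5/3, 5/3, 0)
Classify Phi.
Compute the Cartan integers a_ij = 2(alpha_i, alpha_j)/(alpha_j, alpha_j); the resulting 8x8 Cartan matrix is
[[2, 0, -1, 0, 0, 0, 0, -1], [0, 2, 0, 0, 0, 0, -1, 0], [-1, 0, 2, 0, -1, 0, 0, 0], [0, 0, 0, 2, -1, -1, -1, 0], [0, 0, -1, -1, 2, 0, 0, 0], [0, 0, 0, -1, 0, 2, 0, 0], [0, -1, 0, -1, 0, 0, 2, 0], [-1, 0, 0, 0, 0, 0, 0, 2]].
All simple roots have the same length, so the diagram is simply laced. The associated Dynkin diagram is a chain of 7 nodes with one extra node attached to the third node from one end (E_8), so the type is E_8.

E_8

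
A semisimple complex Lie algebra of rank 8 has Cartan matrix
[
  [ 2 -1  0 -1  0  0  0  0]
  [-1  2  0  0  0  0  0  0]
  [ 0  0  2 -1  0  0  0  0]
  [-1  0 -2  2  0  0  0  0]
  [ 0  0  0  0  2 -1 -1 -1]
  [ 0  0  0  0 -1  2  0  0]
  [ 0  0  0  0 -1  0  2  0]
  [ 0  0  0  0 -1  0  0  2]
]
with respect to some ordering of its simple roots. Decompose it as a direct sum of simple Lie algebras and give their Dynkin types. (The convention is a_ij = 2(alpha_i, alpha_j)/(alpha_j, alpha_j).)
B4 ⊕ D4

The diagram associated to this matrix has two connected components: the simple roots {alpha_1, alpha_2, alpha_3, alpha_4} form a chain of 4 nodes with a double edge at one end; the terminal node there is the unique short simple root (B_4), and {alpha_5, alpha_6, alpha_7, alpha_8} form a chain of 2 nodes with a fork of two nodes at one end (D_4). A semisimple Lie algebra decomposes uniquely as the direct sum of simple ideals, one per connected component of its Dynkin diagram, so g ≅ B_4 ⊕ D_4 (dimension 36 + 28 = 64).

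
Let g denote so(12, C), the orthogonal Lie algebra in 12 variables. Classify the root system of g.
D6

This is so(12) with 12 even, which has dimension 12(12-1)/2 = 66 and rank 12/2 = 6. In the classification of classical Lie algebras, the orthogonal algebra so(2n) in an even number of variables has type D_n; here n = 6, so the Dynkin diagram is a chain of 4 nodes with a fork of two nodes at one end (D_6). Hence the type is D_6.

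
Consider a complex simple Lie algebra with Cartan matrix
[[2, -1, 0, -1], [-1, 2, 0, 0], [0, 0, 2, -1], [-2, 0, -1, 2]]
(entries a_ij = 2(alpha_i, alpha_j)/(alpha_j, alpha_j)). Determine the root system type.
The matrix has rank 4 with 2's on the diagonal. Reading the off-diagonal entries as Dynkin edges (a single edge where a_ij = a_ji = -1; a double or triple edge where a_ij * a_ji = 2 or 3), the diagram is a chain of 4 nodes with a double edge between the middle two (F_4). One simple-root ordering that puts it in standard form is (alpha_3, alpha_4, alpha_1, alpha_2). So the algebra is type F_4.

F4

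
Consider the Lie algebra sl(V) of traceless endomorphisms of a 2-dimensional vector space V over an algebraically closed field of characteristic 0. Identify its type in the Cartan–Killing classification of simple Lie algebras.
This is sl(2), which has dimension 2^2 - 1 = 3 and rank 2 - 1 = 1 (a Cartan subalgebra is the diagonal traceless matrices). In the classification of classical Lie algebras, the special linear algebra sl(n+1) has type A_n; here n = 1, so the Dynkin diagram is a chain of 1 nodes with single edges (A_1). Hence the type is A_1.

A_1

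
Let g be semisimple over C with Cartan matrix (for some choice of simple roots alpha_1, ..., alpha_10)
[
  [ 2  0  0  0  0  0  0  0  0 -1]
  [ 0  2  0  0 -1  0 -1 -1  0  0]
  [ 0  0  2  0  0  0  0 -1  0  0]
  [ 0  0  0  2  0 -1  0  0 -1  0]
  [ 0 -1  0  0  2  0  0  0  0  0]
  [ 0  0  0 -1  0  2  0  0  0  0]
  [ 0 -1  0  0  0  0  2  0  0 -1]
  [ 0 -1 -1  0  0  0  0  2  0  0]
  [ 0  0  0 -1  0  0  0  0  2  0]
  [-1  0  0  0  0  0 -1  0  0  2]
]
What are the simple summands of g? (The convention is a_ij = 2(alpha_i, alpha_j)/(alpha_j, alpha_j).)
A_3 ⊕ E_7

The diagram associated to this matrix has two connected components: the simple roots {alpha_4, alpha_6, alpha_9} form a chain of 3 nodes with single edges (A_3), and {alpha_1, alpha_2, alpha_3, alpha_5, alpha_7, alpha_8, alpha_10} form a chain of 6 nodes with one extra node attached to the third node from one end (E_7). A semisimple Lie algebra decomposes uniquely as the direct sum of simple ideals, one per connected component of its Dynkin diagram, so g ≅ A_3 ⊕ E_7 (dimension 15 + 133 = 148).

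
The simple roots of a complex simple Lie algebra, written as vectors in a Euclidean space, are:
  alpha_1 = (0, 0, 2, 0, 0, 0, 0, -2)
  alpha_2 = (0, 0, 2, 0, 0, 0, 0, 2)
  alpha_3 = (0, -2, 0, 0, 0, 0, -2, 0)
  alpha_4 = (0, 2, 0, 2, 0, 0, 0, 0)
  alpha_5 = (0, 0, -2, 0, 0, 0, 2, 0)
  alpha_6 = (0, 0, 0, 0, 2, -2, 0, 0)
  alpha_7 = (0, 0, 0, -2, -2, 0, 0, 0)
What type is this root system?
Compute the Cartan integers a_ij = 2(alpha_i, alpha_j)/(alpha_j, alpha_j); the resulting 7x7 Cartan matrix is
[[2, 0, 0, 0, -1, 0, 0], [0, 2, 0, 0, -1, 0, 0], [0, 0, 2, -1, -1, 0, 0], [0, 0, -1, 2, 0, 0, -1], [-1, -1, -1, 0, 2, 0, 0], [0, 0, 0, 0, 0, 2, -1], [0, 0, 0, -1, 0, -1, 2]].
All simple roots have the same length, so the diagram is simply laced. The associated Dynkin diagram is a chain of 5 nodes with a fork of two nodes at one end (D_7), so the type is D_7 (the algebra so(14)).

type D_7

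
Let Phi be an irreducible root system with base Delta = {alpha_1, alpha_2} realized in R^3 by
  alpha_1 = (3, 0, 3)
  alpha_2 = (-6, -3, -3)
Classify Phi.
G_2

Compute the Cartan integers a_ij = 2(alpha_i, alpha_j)/(alpha_j, alpha_j); the resulting 2x2 Cartan matrix is
[[2, -1], [-3, 2]].
The roots have two lengths (squared-length ratio 3:1); the short ones are alpha_{1}. The associated Dynkin diagram is two nodes joined by a triple edge (G_2), so the type is G_2.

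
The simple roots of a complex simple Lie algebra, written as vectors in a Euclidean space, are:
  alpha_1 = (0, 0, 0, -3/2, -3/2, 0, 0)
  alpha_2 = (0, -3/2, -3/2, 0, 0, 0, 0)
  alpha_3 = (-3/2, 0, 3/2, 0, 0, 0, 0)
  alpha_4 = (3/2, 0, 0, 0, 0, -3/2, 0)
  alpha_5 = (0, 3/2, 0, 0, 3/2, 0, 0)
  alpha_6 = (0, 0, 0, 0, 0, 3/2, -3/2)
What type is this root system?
Compute the Cartan integers a_ij = 2(alpha_i, alpha_j)/(alpha_j, alpha_j); the resulting 6x6 Cartan matrix is
[[2, 0, 0, 0, -1, 0], [0, 2, -1, 0, -1, 0], [0, -1, 2, -1, 0, 0], [0, 0, -1, 2, 0, -1], [-1, -1, 0, 0, 2, 0], [0, 0, 0, -1, 0, 2]].
All simple roots have the same length, so the diagram is simply laced. The associated Dynkin diagram is a chain of 6 nodes with single edges (A_6), so the type is A_6 (the algebra sl(7)).

type A_6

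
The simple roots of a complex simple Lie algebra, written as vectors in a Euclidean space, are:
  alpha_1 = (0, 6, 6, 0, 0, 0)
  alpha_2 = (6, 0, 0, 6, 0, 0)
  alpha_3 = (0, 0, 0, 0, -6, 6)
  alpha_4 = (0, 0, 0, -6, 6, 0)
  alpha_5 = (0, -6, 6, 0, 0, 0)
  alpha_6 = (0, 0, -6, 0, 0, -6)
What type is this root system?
Compute the Cartan integers a_ij = 2(alpha_i, alpha_j)/(alpha_j, alpha_j); the resulting 6x6 Cartan matrix is
[[2, 0, 0, 0, 0, -1], [0, 2, 0, -1, 0, 0], [0, 0, 2, -1, 0, -1], [0, -1, -1, 2, 0, 0], [0, 0, 0, 0, 2, -1], [-1, 0, -1, 0, -1, 2]].
All simple roots have the same length, so the diagram is simply laced. The associated Dynkin diagram is a chain of 4 nodes with a fork of two nodes at one end (D_6), so the type is D_6 (the algebra so(12)).

D_6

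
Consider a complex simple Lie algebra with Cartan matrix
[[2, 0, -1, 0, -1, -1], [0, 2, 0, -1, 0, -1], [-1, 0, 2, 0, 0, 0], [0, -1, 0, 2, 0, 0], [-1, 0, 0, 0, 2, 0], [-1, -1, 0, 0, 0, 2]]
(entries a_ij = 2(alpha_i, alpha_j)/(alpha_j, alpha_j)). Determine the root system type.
The matrix has rank 6 with 2's on the diagonal. Reading the off-diagonal entries as Dynkin edges (a single edge where a_ij = a_ji = -1; a double or triple edge where a_ij * a_ji = 2 or 3), the diagram is a chain of 4 nodes with a fork of two nodes at one end (D_6). One simple-root ordering that puts it in standard form is (alpha_4, alpha_2, alpha_6, alpha_1, alpha_3, alpha_5). So the algebra is type D_6, i.e. so(12).

type D_6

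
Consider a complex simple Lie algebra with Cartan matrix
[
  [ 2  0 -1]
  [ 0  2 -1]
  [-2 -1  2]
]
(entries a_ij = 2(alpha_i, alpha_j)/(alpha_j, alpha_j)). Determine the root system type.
The matrix has rank 3 with 2's on the diagonal. Reading the off-diagonal entries as Dynkin edges (a single edge where a_ij = a_ji = -1; a double or triple edge where a_ij * a_ji = 2 or 3), the diagram is a chain of 3 nodes with a double edge at one end; the terminal node there is the unique short simple root (B_3). One simple-root ordering that puts it in standard form is (alpha_2, alpha_3, alpha_1). So the algebra is type B_3, i.e. so(7).

B3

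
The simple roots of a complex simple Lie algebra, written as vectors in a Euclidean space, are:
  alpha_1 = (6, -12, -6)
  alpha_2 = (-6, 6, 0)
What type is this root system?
Compute the Cartan integers a_ij = 2(alpha_i, alpha_j)/(alpha_j, alpha_j); the resulting 2x2 Cartan matrix is
[[2, -3], [-1, 2]].
The roots have two lengths (squared-length ratio 3:1); the short ones are alpha_{2}. The associated Dynkin diagram is two nodes joined by a triple edge (G_2), so the type is G_2.

G_2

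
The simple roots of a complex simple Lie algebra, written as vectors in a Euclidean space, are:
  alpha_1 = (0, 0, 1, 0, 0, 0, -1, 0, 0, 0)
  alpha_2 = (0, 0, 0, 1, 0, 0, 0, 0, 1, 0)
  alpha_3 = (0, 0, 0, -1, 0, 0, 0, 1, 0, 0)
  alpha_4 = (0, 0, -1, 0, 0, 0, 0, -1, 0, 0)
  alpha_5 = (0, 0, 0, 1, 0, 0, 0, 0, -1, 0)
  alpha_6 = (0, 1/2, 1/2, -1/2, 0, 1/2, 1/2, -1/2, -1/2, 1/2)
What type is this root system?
Compute the Cartan integers a_ij = 2(alpha_i, alpha_j)/(alpha_j, alpha_j); the resulting 6x6 Cartan matrix is
[[2, 0, 0, -1, 0, 0], [0, 2, -1, 0, 0, -1], [0, -1, 2, -1, -1, 0], [-1, 0, -1, 2, 0, 0], [0, 0, -1, 0, 2, 0], [0, -1, 0, 0, 0, 2]].
All simple roots have the same length, so the diagram is simply laced. The associated Dynkin diagram is a chain of 5 nodes with one extra node attached to the third node from one end (E_6), so the type is E_6.

type E_6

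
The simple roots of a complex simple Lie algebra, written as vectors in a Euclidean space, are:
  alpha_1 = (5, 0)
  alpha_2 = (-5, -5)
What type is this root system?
B_2

Compute the Cartan integers a_ij = 2(alpha_i, alpha_j)/(alpha_j, alpha_j); the resulting 2x2 Cartan matrix is
[[2, -1], [-2, 2]].
The roots have two lengths (squared-length ratio 2:1); the short ones are alpha_{1}. The associated Dynkin diagram is a chain of 2 nodes with a double edge at one end; the terminal node there is the unique short simple root (B_2), so the type is B_2 (the algebra so(5)).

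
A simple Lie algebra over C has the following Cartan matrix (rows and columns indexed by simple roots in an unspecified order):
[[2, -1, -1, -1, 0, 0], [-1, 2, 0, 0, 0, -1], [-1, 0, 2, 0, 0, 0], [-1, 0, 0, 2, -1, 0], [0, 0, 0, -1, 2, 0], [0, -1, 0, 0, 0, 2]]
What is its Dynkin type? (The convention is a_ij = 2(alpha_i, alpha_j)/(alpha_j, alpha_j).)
The matrix has rank 6 with 2's on the diagonal. Reading the off-diagonal entries as Dynkin edges (a single edge where a_ij = a_ji = -1; a double or triple edge where a_ij * a_ji = 2 or 3), the diagram is a chain of 5 nodes with one extra node attached to the third node from one end (E_6). One simple-root ordering that puts it in standard form is (alpha_6, alpha_3, alpha_2, alpha_1, alpha_4, alpha_5). So the algebra is type E_6.

E_6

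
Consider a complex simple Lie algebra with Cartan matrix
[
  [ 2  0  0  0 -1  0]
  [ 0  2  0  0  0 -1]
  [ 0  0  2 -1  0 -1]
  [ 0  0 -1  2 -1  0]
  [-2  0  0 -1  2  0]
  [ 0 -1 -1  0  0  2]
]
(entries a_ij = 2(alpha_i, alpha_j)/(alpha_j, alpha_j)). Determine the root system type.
B6

The matrix has rank 6 with 2's on the diagonal. Reading the off-diagonal entries as Dynkin edges (a single edge where a_ij = a_ji = -1; a double or triple edge where a_ij * a_ji = 2 or 3), the diagram is a chain of 6 nodes with a double edge at one end; the terminal node there is the unique short simple root (B_6). One simple-root ordering that puts it in standard form is (alpha_2, alpha_6, alpha_3, alpha_4, alpha_5, alpha_1). So the algebra is type B_6, i.e. so(13).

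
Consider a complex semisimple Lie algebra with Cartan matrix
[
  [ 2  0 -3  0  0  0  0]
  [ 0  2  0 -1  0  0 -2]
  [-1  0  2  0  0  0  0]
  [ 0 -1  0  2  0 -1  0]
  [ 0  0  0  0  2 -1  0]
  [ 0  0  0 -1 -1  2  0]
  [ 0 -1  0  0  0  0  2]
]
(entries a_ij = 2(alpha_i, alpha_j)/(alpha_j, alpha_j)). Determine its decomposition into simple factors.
The diagram associated to this matrix has two connected components: the simple roots {alpha_2, alpha_4, alpha_5, alpha_6, alpha_7} form a chain of 5 nodes with a double edge at one end; the terminal node there is the unique short simple root (B_5), and {alpha_1, alpha_3} form two nodes joined by a triple edge (G_2). A semisimple Lie algebra decomposes uniquely as the direct sum of simple ideals, one per connected component of its Dynkin diagram, so g ≅ B_5 ⊕ G_2 (dimension 55 + 14 = 69).

B_5 (so(11)) + G_2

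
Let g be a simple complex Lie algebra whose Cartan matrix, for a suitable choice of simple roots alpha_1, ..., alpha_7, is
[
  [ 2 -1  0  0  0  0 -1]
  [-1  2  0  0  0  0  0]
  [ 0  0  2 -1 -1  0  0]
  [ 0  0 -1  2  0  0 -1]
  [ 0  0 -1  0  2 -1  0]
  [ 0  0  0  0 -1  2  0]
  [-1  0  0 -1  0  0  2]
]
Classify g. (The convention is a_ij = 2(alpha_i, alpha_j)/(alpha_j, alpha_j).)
The matrix has rank 7 with 2's on the diagonal. Reading the off-diagonal entries as Dynkin edges (a single edge where a_ij = a_ji = -1; a double or triple edge where a_ij * a_ji = 2 or 3), the diagram is a chain of 7 nodes with single edges (A_7). One simple-root ordering that puts it in standard form is (alpha_2, alpha_1, alpha_7, alpha_4, alpha_3, alpha_5, alpha_6). So the algebra is type A_7, i.e. sl(8).

A7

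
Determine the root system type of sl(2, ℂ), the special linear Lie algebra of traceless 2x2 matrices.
A1

This is sl(2), which has dimension 2^2 - 1 = 3 and rank 2 - 1 = 1 (a Cartan subalgebra is the diagonal traceless matrices). In the classification of classical Lie algebras, the special linear algebra sl(n+1) has type A_n; here n = 1, so the Dynkin diagram is a chain of 1 nodes with single edges (A_1). Hence the type is A_1.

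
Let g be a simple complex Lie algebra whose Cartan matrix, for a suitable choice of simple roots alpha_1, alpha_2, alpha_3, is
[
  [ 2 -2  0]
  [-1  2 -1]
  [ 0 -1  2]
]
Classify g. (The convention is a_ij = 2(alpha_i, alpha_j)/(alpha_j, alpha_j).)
The matrix has rank 3 with 2's on the diagonal. Reading the off-diagonal entries as Dynkin edges (a single edge where a_ij = a_ji = -1; a double or triple edge where a_ij * a_ji = 2 or 3), the diagram is a chain of 3 nodes with a double edge at one end; the terminal node there is the unique long simple root (C_3). One simple-root ordering that puts it in standard form is (alpha_3, alpha_2, alpha_1). So the algebra is type C_3, i.e. sp(6).

C_3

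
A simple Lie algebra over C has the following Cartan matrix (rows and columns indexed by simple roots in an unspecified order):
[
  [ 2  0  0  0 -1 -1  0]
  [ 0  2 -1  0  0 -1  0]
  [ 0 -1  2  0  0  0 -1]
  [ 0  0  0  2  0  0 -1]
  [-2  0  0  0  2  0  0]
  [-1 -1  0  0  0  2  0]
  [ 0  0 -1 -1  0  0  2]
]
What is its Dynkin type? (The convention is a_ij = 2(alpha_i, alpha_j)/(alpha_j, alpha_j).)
The matrix has rank 7 with 2's on the diagonal. Reading the off-diagonal entries as Dynkin edges (a single edge where a_ij = a_ji = -1; a double or triple edge where a_ij * a_ji = 2 or 3), the diagram is a chain of 7 nodes with a double edge at one end; the terminal node there is the unique long simple root (C_7). One simple-root ordering that puts it in standard form is (alpha_4, alpha_7, alpha_3, alpha_2, alpha_6, alpha_1, alpha_5). So the algebra is type C_7, i.e. sp(14).

C_7 (sp(14))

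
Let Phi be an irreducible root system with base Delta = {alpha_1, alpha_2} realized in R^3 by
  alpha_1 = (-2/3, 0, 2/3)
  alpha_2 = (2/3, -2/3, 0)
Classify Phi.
Compute the Cartan integers a_ij = 2(alpha_i, alpha_j)/(alpha_j, alpha_j); the resulting 2x2 Cartan matrix is
[[2, -1], [-1, 2]].
All simple roots have the same length, so the diagram is simply laced. The associated Dynkin diagram is a chain of 2 nodes with single edges (A_2), so the type is A_2 (the algebra sl(3)).

A2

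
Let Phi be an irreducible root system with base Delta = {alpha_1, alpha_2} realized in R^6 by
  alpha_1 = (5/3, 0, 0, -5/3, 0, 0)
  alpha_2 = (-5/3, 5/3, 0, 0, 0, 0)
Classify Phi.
Compute the Cartan integers a_ij = 2(alpha_i, alpha_j)/(alpha_j, alpha_j); the resulting 2x2 Cartan matrix is
[[2, -1], [-1, 2]].
All simple roots have the same length, so the diagram is simply laced. The associated Dynkin diagram is a chain of 2 nodes with single edges (A_2), so the type is A_2 (the algebra sl(3)).

A_2 (sl(3))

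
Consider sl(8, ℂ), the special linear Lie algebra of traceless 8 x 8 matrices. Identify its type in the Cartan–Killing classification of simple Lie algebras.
A_7 (sl(8))

This is sl(8), which has dimension 8^2 - 1 = 63 and rank 8 - 1 = 7 (a Cartan subalgebra is the diagonal traceless matrices). In the classification of classical Lie algebras, the special linear algebra sl(n+1) has type A_n; here n = 7, so the Dynkin diagram is a chain of 7 nodes with single edges (A_7). Hence the type is A_7.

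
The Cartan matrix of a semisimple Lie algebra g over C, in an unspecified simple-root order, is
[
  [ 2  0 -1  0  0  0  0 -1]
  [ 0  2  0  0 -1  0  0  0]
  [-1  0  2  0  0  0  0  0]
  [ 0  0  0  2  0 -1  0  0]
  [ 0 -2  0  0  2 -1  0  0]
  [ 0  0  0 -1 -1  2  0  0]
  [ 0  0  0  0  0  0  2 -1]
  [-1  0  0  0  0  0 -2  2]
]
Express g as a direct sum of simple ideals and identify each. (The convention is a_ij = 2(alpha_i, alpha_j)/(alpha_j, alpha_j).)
B_4 (so(9)) ⊕ B_4 (so(9))

The diagram associated to this matrix has two connected components: the simple roots {alpha_1, alpha_3, alpha_7, alpha_8} form a chain of 4 nodes with a double edge at one end; the terminal node there is the unique short simple root (B_4), and {alpha_2, alpha_4, alpha_5, alpha_6} form a chain of 4 nodes with a double edge at one end; the terminal node there is the unique short simple root (B_4). A semisimple Lie algebra decomposes uniquely as the direct sum of simple ideals, one per connected component of its Dynkin diagram, so g ≅ B_4 ⊕ B_4 (dimension 36 + 36 = 72).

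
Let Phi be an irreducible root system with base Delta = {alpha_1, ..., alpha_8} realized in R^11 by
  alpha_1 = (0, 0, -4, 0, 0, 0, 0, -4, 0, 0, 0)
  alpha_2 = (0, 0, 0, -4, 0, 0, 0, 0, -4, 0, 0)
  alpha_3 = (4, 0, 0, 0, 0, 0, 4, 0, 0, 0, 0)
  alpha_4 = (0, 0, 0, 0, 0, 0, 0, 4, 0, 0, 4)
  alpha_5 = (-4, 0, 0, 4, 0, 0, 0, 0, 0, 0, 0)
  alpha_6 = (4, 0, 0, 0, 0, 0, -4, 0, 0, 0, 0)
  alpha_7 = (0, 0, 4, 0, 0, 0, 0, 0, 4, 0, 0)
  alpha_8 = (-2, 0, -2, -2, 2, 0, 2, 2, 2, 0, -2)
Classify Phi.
E_8

Compute the Cartan integers a_ij = 2(alpha_i, alpha_j)/(alpha_j, alpha_j); the resulting 8x8 Cartan matrix is
[[2, 0, 0, -1, 0, 0, -1, 0], [0, 2, 0, 0, -1, 0, -1, 0], [0, 0, 2, 0, -1, 0, 0, 0], [-1, 0, 0, 2, 0, 0, 0, 0], [0, -1, -1, 0, 2, -1, 0, 0], [0, 0, 0, 0, -1, 2, 0, -1], [-1, -1, 0, 0, 0, 0, 2, 0], [0, 0, 0, 0, 0, -1, 0, 2]].
All simple roots have the same length, so the diagram is simply laced. The associated Dynkin diagram is a chain of 7 nodes with one extra node attached to the third node from one end (E_8), so the type is E_8.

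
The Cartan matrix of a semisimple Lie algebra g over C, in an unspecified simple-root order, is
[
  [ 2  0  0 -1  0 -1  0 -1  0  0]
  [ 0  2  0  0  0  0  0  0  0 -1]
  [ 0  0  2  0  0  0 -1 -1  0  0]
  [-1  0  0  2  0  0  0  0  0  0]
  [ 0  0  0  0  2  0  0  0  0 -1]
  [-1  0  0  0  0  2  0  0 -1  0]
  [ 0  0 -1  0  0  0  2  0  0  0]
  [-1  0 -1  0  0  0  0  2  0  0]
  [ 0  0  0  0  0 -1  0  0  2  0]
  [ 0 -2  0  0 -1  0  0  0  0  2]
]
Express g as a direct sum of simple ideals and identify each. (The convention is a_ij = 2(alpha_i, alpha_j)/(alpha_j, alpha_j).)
The diagram associated to this matrix has two connected components: the simple roots {alpha_2, alpha_5, alpha_10} form a chain of 3 nodes with a double edge at one end; the terminal node there is the unique short simple root (B_3), and {alpha_1, alpha_3, alpha_4, alpha_6, alpha_7, alpha_8, alpha_9} form a chain of 6 nodes with one extra node attached to the third node from one end (E_7). A semisimple Lie algebra decomposes uniquely as the direct sum of simple ideals, one per connected component of its Dynkin diagram, so g ≅ B_3 ⊕ E_7 (dimension 21 + 133 = 154).

B3 ⊕ E7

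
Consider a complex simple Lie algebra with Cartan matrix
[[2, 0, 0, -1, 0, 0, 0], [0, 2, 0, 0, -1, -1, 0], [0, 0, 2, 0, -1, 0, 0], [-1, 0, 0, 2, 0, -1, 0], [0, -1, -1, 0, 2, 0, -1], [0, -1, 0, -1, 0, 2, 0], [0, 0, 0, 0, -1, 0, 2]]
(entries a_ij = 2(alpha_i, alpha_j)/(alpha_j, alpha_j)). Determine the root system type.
D_7

The matrix has rank 7 with 2's on the diagonal. Reading the off-diagonal entries as Dynkin edges (a single edge where a_ij = a_ji = -1; a double or triple edge where a_ij * a_ji = 2 or 3), the diagram is a chain of 5 nodes with a fork of two nodes at one end (D_7). One simple-root ordering that puts it in standard form is (alpha_1, alpha_4, alpha_6, alpha_2, alpha_5, alpha_7, alpha_3). So the algebra is type D_7, i.e. so(14).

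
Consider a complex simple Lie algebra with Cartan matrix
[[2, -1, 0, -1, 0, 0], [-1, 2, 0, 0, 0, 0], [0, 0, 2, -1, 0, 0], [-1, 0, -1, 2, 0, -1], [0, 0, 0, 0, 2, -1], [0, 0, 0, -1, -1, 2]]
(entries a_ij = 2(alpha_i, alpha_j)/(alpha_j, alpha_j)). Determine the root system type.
The matrix has rank 6 with 2's on the diagonal. Reading the off-diagonal entries as Dynkin edges (a single edge where a_ij = a_ji = -1; a double or triple edge where a_ij * a_ji = 2 or 3), the diagram is a chain of 5 nodes with one extra node attached to the third node from one end (E_6). One simple-root ordering that puts it in standard form is (alpha_2, alpha_3, alpha_1, alpha_4, alpha_6, alpha_5). So the algebra is type E_6.

E6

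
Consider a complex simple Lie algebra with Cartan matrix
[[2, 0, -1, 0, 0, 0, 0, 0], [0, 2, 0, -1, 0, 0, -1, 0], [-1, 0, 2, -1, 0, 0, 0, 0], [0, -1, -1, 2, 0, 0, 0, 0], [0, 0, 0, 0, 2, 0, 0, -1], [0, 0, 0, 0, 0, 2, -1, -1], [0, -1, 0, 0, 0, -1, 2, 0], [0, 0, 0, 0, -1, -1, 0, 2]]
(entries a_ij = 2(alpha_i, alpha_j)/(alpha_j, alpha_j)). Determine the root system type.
The matrix has rank 8 with 2's on the diagonal. Reading the off-diagonal entries as Dynkin edges (a single edge where a_ij = a_ji = -1; a double or triple edge where a_ij * a_ji = 2 or 3), the diagram is a chain of 8 nodes with single edges (A_8). One simple-root ordering that puts it in standard form is (alpha_5, alpha_8, alpha_6, alpha_7, alpha_2, alpha_4, alpha_3, alpha_1). So the algebra is type A_8, i.e. sl(9).

A8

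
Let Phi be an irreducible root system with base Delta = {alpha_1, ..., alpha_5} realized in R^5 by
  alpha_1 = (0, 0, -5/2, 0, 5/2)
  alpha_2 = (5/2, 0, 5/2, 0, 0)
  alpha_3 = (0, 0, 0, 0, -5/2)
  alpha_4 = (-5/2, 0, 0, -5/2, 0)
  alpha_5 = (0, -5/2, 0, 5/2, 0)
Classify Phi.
Compute the Cartan integers a_ij = 2(alpha_i, alpha_j)/(alpha_j, alpha_j); the resulting 5x5 Cartan matrix is
[[2, -1, -2, 0, 0], [-1, 2, 0, -1, 0], [-1, 0, 2, 0, 0], [0, -1, 0, 2, -1], [0, 0, 0, -1, 2]].
The roots have two lengths (squared-length ratio 2:1); the short ones are alpha_{3}. The associated Dynkin diagram is a chain of 5 nodes with a double edge at one end; the terminal node there is the unique short simple root (B_5), so the type is B_5 (the algebra so(11)).

type B_5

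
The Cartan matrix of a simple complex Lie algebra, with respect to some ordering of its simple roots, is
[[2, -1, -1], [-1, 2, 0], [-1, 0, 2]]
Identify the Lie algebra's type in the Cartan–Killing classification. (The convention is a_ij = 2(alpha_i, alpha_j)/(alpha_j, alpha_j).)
A_3

The matrix has rank 3 with 2's on the diagonal. Reading the off-diagonal entries as Dynkin edges (a single edge where a_ij = a_ji = -1; a double or triple edge where a_ij * a_ji = 2 or 3), the diagram is a chain of 3 nodes with single edges (A_3). One simple-root ordering that puts it in standard form is (alpha_2, alpha_1, alpha_3). So the algebra is type A_3, i.e. sl(4).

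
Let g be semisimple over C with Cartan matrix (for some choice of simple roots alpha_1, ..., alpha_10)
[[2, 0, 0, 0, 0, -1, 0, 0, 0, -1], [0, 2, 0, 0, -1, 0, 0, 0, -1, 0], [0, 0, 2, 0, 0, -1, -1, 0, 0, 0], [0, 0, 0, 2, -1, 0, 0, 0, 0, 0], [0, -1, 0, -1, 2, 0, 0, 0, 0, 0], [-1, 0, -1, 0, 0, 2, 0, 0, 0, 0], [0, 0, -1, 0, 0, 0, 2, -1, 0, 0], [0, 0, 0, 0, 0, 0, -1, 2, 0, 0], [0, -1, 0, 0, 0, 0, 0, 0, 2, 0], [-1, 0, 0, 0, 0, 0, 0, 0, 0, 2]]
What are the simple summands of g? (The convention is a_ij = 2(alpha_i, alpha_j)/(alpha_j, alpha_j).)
A4 ⊕ A6

The diagram associated to this matrix has two connected components: the simple roots {alpha_2, alpha_4, alpha_5, alpha_9} form a chain of 4 nodes with single edges (A_4), and {alpha_1, alpha_3, alpha_6, alpha_7, alpha_8, alpha_10} form a chain of 6 nodes with single edges (A_6). A semisimple Lie algebra decomposes uniquely as the direct sum of simple ideals, one per connected component of its Dynkin diagram, so g ≅ A_4 ⊕ A_6 (dimension 24 + 48 = 72).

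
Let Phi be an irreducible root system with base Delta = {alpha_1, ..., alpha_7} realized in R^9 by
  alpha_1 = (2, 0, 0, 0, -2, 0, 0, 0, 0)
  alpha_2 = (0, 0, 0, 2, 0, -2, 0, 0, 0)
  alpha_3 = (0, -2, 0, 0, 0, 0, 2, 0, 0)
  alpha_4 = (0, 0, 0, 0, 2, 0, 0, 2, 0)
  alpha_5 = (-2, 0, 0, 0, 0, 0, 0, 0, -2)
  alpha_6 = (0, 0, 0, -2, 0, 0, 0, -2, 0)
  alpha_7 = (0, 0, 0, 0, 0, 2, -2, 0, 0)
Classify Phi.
A_7

Compute the Cartan integers a_ij = 2(alpha_i, alpha_j)/(alpha_j, alpha_j); the resulting 7x7 Cartan matrix is
[[2, 0, 0, -1, -1, 0, 0], [0, 2, 0, 0, 0, -1, -1], [0, 0, 2, 0, 0, 0, -1], [-1, 0, 0, 2, 0, -1, 0], [-1, 0, 0, 0, 2, 0, 0], [0, -1, 0, -1, 0, 2, 0], [0, -1, -1, 0, 0, 0, 2]].
All simple roots have the same length, so the diagram is simply laced. The associated Dynkin diagram is a chain of 7 nodes with single edges (A_7), so the type is A_7 (the algebra sl(8)).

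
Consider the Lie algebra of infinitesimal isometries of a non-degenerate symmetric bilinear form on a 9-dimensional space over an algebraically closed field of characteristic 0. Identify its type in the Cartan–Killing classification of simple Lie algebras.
This is so(9) with 9 odd, which has dimension 9(9-1)/2 = 36 and rank (9-1)/2 = 4. In the classification of classical Lie algebras, the orthogonal algebra so(2n+1) in an odd number of variables has type B_n; here n = 4, so the Dynkin diagram is a chain of 4 nodes with a double edge at one end; the terminal node there is the unique short simple root (B_4). Hence the type is B_4.

type B_4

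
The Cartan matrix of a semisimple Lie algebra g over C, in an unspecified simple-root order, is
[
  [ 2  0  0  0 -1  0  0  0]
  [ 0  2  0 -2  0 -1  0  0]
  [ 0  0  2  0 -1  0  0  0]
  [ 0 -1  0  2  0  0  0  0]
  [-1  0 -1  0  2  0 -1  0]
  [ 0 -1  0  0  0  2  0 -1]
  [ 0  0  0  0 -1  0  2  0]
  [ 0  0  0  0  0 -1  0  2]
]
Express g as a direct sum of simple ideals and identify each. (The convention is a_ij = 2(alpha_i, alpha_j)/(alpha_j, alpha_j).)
The diagram associated to this matrix has two connected components: the simple roots {alpha_2, alpha_4, alpha_6, alpha_8} form a chain of 4 nodes with a double edge at one end; the terminal node there is the unique short simple root (B_4), and {alpha_1, alpha_3, alpha_5, alpha_7} form a chain of 2 nodes with a fork of two nodes at one end (D_4). A semisimple Lie algebra decomposes uniquely as the direct sum of simple ideals, one per connected component of its Dynkin diagram, so g ≅ B_4 ⊕ D_4 (dimension 36 + 28 = 64).

B_4 ⊕ D_4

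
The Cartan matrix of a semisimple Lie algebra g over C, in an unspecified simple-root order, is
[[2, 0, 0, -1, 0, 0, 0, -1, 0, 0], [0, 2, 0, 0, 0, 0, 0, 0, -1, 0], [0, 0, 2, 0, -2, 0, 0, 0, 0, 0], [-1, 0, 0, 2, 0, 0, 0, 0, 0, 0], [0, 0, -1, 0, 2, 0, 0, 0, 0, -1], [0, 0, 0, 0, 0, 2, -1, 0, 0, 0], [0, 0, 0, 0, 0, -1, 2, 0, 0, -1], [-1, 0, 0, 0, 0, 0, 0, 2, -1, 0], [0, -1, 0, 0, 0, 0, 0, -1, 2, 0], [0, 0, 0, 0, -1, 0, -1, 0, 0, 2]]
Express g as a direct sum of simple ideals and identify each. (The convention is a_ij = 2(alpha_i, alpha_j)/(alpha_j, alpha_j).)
A5 ⊕ C5

The diagram associated to this matrix has two connected components: the simple roots {alpha_1, alpha_2, alpha_4, alpha_8, alpha_9} form a chain of 5 nodes with single edges (A_5), and {alpha_3, alpha_5, alpha_6, alpha_7, alpha_10} form a chain of 5 nodes with a double edge at one end; the terminal node there is the unique long simple root (C_5). A semisimple Lie algebra decomposes uniquely as the direct sum of simple ideals, one per connected component of its Dynkin diagram, so g ≅ A_5 ⊕ C_5 (dimension 35 + 55 = 90).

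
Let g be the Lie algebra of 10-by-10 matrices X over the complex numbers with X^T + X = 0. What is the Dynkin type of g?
This is so(10) with 10 even, which has dimension 10(10-1)/2 = 45 and rank 10/2 = 5. In the classification of classical Lie algebras, the orthogonal algebra so(2n) in an even number of variables has type D_n; here n = 5, so the Dynkin diagram is a chain of 3 nodes with a fork of two nodes at one end (D_5). Hence the type is D_5.

D5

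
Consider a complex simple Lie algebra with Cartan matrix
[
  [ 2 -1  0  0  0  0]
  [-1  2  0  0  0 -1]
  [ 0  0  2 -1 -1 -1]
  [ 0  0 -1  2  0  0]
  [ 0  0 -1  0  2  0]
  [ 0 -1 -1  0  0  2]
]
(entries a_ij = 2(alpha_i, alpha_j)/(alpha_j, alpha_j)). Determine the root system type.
D_6

The matrix has rank 6 with 2's on the diagonal. Reading the off-diagonal entries as Dynkin edges (a single edge where a_ij = a_ji = -1; a double or triple edge where a_ij * a_ji = 2 or 3), the diagram is a chain of 4 nodes with a fork of two nodes at one end (D_6). One simple-root ordering that puts it in standard form is (alpha_1, alpha_2, alpha_6, alpha_3, alpha_5, alpha_4). So the algebra is type D_6, i.e. so(12).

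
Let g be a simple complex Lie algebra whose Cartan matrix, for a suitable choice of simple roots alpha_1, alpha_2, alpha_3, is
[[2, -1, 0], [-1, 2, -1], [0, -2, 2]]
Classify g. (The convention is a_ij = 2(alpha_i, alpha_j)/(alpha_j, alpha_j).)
The matrix has rank 3 with 2's on the diagonal. Reading the off-diagonal entries as Dynkin edges (a single edge where a_ij = a_ji = -1; a double or triple edge where a_ij * a_ji = 2 or 3), the diagram is a chain of 3 nodes with a double edge at one end; the terminal node there is the unique long simple root (C_3). One simple-root ordering that puts it in standard form is (alpha_1, alpha_2, alpha_3). So the algebra is type C_3, i.e. sp(6).

C_3 (sp(6))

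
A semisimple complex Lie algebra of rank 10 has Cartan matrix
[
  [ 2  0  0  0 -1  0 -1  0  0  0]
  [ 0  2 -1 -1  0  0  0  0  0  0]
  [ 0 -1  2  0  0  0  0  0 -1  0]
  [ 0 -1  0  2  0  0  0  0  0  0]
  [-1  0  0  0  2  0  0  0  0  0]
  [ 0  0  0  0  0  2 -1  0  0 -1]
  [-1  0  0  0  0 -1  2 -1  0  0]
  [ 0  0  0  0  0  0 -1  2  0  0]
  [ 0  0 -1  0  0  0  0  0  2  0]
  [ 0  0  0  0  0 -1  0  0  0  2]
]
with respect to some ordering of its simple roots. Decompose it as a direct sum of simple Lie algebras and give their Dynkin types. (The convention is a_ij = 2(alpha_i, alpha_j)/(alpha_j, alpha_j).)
A4 ⊕ E6

The diagram associated to this matrix has two connected components: the simple roots {alpha_2, alpha_3, alpha_4, alpha_9} form a chain of 4 nodes with single edges (A_4), and {alpha_1, alpha_5, alpha_6, alpha_7, alpha_8, alpha_10} form a chain of 5 nodes with one extra node attached to the third node from one end (E_6). A semisimple Lie algebra decomposes uniquely as the direct sum of simple ideals, one per connected component of its Dynkin diagram, so g ≅ A_4 ⊕ E_6 (dimension 24 + 78 = 102).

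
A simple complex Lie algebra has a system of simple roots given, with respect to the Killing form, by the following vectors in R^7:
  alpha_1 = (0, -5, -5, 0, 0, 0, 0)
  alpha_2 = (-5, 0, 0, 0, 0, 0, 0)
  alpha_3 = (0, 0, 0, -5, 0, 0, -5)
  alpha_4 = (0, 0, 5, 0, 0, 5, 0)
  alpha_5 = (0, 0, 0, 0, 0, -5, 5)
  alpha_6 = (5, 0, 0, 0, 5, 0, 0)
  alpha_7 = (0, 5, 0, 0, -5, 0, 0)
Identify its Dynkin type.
Compute the Cartan integers a_ij = 2(alpha_i, alpha_j)/(alpha_j, alpha_j); the resulting 7x7 Cartan matrix is
[[2, 0, 0, -1, 0, 0, -1], [0, 2, 0, 0, 0, -1, 0], [0, 0, 2, 0, -1, 0, 0], [-1, 0, 0, 2, -1, 0, 0], [0, 0, -1, -1, 2, 0, 0], [0, -2, 0, 0, 0, 2, -1], [-1, 0, 0, 0, 0, -1, 2]].
The roots have two lengths (squared-length ratio 2:1); the short ones are alpha_{2}. The associated Dynkin diagram is a chain of 7 nodes with a double edge at one end; the terminal node there is the unique short simple root (B_7), so the type is B_7 (the algebra so(15)).

B_7 (so(15))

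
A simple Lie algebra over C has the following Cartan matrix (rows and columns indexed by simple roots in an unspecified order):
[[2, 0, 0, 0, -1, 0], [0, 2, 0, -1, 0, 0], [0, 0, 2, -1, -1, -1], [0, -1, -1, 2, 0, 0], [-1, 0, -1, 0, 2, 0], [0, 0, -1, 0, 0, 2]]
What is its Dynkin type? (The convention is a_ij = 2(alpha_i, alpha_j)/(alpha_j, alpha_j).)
The matrix has rank 6 with 2's on the diagonal. Reading the off-diagonal entries as Dynkin edges (a single edge where a_ij = a_ji = -1; a double or triple edge where a_ij * a_ji = 2 or 3), the diagram is a chain of 5 nodes with one extra node attached to the third node from one end (E_6). One simple-root ordering that puts it in standard form is (alpha_2, alpha_6, alpha_4, alpha_3, alpha_5, alpha_1). So the algebra is type E_6.

E_6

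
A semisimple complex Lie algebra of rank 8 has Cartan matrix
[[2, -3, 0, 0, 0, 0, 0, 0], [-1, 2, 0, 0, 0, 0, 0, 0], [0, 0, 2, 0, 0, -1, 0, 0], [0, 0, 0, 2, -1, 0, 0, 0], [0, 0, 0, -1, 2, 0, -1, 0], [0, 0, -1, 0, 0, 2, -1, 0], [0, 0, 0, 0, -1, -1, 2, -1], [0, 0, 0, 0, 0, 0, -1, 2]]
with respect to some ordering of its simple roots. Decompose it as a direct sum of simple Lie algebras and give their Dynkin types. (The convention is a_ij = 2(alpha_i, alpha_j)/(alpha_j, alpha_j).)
type E_6 ⊕ type G_2

The diagram associated to this matrix has two connected components: the simple roots {alpha_3, alpha_4, alpha_5, alpha_6, alpha_7, alpha_8} form a chain of 5 nodes with one extra node attached to the third node from one end (E_6), and {alpha_1, alpha_2} form two nodes joined by a triple edge (G_2). A semisimple Lie algebra decomposes uniquely as the direct sum of simple ideals, one per connected component of its Dynkin diagram, so g ≅ E_6 ⊕ G_2 (dimension 78 + 14 = 92).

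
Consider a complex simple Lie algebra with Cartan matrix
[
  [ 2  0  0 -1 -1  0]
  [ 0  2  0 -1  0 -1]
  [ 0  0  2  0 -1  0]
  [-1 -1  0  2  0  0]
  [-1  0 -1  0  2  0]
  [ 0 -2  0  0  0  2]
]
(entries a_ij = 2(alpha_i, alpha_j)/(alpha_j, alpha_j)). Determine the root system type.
C_6 (sp(12))

The matrix has rank 6 with 2's on the diagonal. Reading the off-diagonal entries as Dynkin edges (a single edge where a_ij = a_ji = -1; a double or triple edge where a_ij * a_ji = 2 or 3), the diagram is a chain of 6 nodes with a double edge at one end; the terminal node there is the unique long simple root (C_6). One simple-root ordering that puts it in standard form is (alpha_3, alpha_5, alpha_1, alpha_4, alpha_2, alpha_6). So the algebra is type C_6, i.e. sp(12).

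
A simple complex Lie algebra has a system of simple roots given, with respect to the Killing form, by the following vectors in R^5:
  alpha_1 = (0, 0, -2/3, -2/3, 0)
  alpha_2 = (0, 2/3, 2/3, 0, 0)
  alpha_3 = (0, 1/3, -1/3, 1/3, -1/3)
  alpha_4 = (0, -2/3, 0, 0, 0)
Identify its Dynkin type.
F4

Compute the Cartan integers a_ij = 2(alpha_i, alpha_j)/(alpha_j, alpha_j); the resulting 4x4 Cartan matrix is
[[2, -1, 0, 0], [-1, 2, 0, -2], [0, 0, 2, -1], [0, -1, -1, 2]].
The roots have two lengths (squared-length ratio 2:1); the short ones are alpha_{3,4}. The associated Dynkin diagram is a chain of 4 nodes with a double edge between the middle two (F_4), so the type is F_4.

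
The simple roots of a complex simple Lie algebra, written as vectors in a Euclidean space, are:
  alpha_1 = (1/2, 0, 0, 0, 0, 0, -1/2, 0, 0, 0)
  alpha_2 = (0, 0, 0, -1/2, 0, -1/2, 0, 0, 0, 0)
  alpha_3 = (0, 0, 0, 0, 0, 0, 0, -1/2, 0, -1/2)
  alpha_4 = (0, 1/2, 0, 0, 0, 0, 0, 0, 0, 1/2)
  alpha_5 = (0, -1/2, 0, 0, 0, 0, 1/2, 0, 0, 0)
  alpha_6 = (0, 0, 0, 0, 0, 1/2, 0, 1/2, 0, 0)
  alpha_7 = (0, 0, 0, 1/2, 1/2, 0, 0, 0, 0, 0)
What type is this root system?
A_7 (sl(8))

Compute the Cartan integers a_ij = 2(alpha_i, alpha_j)/(alpha_j, alpha_j); the resulting 7x7 Cartan matrix is
[[2, 0, 0, 0, -1, 0, 0], [0, 2, 0, 0, 0, -1, -1], [0, 0, 2, -1, 0, -1, 0], [0, 0, -1, 2, -1, 0, 0], [-1, 0, 0, -1, 2, 0, 0], [0, -1, -1, 0, 0, 2, 0], [0, -1, 0, 0, 0, 0, 2]].
All simple roots have the same length, so the diagram is simply laced. The associated Dynkin diagram is a chain of 7 nodes with single edges (A_7), so the type is A_7 (the algebra sl(8)).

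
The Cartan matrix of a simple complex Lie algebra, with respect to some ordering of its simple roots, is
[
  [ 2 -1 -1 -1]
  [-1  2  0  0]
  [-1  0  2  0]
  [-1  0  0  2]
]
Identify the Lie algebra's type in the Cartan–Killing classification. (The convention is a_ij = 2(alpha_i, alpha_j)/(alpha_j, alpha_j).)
D_4

The matrix has rank 4 with 2's on the diagonal. Reading the off-diagonal entries as Dynkin edges (a single edge where a_ij = a_ji = -1; a double or triple edge where a_ij * a_ji = 2 or 3), the diagram is a chain of 2 nodes with a fork of two nodes at one end (D_4). One simple-root ordering that puts it in standard form is (alpha_4, alpha_1, alpha_3, alpha_2). So the algebra is type D_4, i.e. so(8).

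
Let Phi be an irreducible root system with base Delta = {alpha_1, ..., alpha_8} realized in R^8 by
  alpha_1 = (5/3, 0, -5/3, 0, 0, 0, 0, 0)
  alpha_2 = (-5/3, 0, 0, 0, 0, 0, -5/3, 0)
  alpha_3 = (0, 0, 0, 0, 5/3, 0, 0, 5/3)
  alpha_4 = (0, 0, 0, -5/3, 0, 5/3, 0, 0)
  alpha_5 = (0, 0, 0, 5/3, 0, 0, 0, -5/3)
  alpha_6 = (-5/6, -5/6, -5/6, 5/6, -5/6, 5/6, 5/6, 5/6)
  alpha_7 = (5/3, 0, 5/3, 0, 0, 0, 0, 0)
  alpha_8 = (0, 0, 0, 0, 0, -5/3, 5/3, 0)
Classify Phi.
Compute the Cartan integers a_ij = 2(alpha_i, alpha_j)/(alpha_j, alpha_j); the resulting 8x8 Cartan matrix is
[[2, -1, 0, 0, 0, 0, 0, 0], [-1, 2, 0, 0, 0, 0, -1, -1], [0, 0, 2, 0, -1, 0, 0, 0], [0, 0, 0, 2, -1, 0, 0, -1], [0, 0, -1, -1, 2, 0, 0, 0], [0, 0, 0, 0, 0, 2, -1, 0], [0, -1, 0, 0, 0, -1, 2, 0], [0, -1, 0, -1, 0, 0, 0, 2]].
All simple roots have the same length, so the diagram is simply laced. The associated Dynkin diagram is a chain of 7 nodes with one extra node attached to the third node from one end (E_8), so the type is E_8.

E_8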